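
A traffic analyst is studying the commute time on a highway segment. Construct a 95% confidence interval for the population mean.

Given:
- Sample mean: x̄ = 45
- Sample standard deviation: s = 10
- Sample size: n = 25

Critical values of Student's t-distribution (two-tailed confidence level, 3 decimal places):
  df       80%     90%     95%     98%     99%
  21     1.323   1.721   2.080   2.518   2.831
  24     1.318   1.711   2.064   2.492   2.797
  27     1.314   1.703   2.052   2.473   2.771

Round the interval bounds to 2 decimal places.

The population standard deviation σ is unknown (only the sample standard deviation s is given), so use a t-interval with df = n - 1 = 25 - 1 = 24.

For 95% confidence with df = 24, t* = 2.064 (from t-table)

Standard error: SE = s/√n = 10/√25 = 2.000000

Margin of error: E = t* × SE = 2.064 × 2.000000 = 4.1280

T-interval: x̄ ± E = 45 ± 4.1280 = (40.8720, 49.1280)

Rounded to 2 decimal places:

(40.87, 49.13)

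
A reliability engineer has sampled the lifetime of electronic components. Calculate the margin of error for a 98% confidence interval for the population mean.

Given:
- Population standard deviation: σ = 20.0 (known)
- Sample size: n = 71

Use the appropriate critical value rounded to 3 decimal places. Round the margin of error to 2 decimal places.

The population standard deviation σ is known, so use the z-interval margin of error formula.

For 98% confidence, z* = 2.326 (from standard normal table)

Margin of error formula for z-interval: E = z* × σ/√n

E = 2.326 × 20.0/√71
  = 2.326 × 2.373563
  = 5.5209

Rounded to 2 decimal places:

5.52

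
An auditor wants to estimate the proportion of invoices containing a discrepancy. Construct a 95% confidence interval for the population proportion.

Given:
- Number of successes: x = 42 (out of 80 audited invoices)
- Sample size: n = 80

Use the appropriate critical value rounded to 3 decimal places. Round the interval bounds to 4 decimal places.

Sample proportion: p̂ = 42/80 = 0.525000

Check conditions for normal approximation:
  np̂ = 42 ≥ 10 ✓
  n(1-p̂) = 38 ≥ 10 ✓

The sample is large enough, so use a z-interval (normal approximation) for the proportion.

For 95% confidence, z* = 1.96 (from standard normal table)

Standard error: SE = √(p̂(1-p̂)/n) = √(0.525000×0.475000/80) = 0.05583178

Margin of error: E = z* × SE = 1.96 × 0.05583178 = 0.109430

Z-interval: p̂ ± E = 0.525000 ± 0.109430 = (0.415570, 0.634430)

Rounded to 4 decimal places:

(0.4156, 0.6344)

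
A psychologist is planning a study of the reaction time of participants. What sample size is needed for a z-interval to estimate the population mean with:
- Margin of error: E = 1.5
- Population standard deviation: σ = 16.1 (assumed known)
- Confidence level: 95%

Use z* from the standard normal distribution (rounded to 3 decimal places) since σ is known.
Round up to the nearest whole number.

Using z* since population σ is known (z-interval formula).

For 95% confidence, z* = 1.96 (from standard normal table)

Sample size formula for z-interval: n = (z*σ/E)²

n = (1.96 × 16.1 / 1.5)²
  = (21.037333)²
  = 442.5694

Round up to the nearest whole number: n = 443

443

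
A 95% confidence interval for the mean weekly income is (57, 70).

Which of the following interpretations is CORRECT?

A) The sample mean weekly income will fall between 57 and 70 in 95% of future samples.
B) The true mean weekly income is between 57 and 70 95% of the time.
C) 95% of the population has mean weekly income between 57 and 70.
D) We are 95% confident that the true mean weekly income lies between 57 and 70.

A confidence interval represents our confidence in the procedure, not a probability statement about the parameter.

Key concept: If we repeated this sampling process many times and computed a 95% CI each time, about 95% of those intervals would contain the true population parameter.

For this specific interval (57, 70):
- Midpoint (point estimate): 63.5
- Margin of error: 6.5

The correct interpretation is the one stating confidence that the true parameter lies in the interval — option D.

D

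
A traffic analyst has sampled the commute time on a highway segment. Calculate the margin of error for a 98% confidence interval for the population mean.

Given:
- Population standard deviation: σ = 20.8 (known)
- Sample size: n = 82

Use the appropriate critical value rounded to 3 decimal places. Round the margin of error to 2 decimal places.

The population standard deviation σ is known, so use the z-interval margin of error formula.

For 98% confidence, z* = 2.326 (from standard normal table)

Margin of error formula for z-interval: E = z* × σ/√n

E = 2.326 × 20.8/√82
  = 2.326 × 2.296976
  = 5.3428

Rounded to 2 decimal places:

5.34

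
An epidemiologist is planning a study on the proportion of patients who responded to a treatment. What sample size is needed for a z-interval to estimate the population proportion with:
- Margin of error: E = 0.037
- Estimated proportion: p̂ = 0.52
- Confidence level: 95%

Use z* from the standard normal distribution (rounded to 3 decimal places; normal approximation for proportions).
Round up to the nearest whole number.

Using z* for proportion z-interval (normal approximation).

For 95% confidence, z* = 1.96 (from standard normal table)

Sample size formula for proportion z-interval: n = z*²p̂(1-p̂)/E²

n = 1.96² × 0.52 × 0.48 / 0.037²
  = 3.8416 × 0.2496 / 0.001369
  = 700.4115

Round up to the nearest whole number: n = 701

701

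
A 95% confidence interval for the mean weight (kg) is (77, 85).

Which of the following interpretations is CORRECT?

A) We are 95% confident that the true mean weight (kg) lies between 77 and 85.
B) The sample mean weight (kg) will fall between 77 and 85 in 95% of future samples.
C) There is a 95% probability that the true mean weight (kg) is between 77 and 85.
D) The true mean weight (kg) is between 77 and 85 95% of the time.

A confidence interval represents our confidence in the procedure, not a probability statement about the parameter.

Key concept: If we repeated this sampling process many times and computed a 95% CI each time, about 95% of those intervals would contain the true population parameter.

For this specific interval (77, 85):
- Midpoint (point estimate): 81
- Margin of error: 4

The correct interpretation is the one stating confidence that the true parameter lies in the interval — option A.

A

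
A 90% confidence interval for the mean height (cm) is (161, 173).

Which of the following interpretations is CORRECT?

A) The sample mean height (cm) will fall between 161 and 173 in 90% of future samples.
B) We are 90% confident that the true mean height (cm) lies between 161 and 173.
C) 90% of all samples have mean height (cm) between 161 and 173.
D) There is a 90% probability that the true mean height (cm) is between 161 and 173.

A confidence interval represents our confidence in the procedure, not a probability statement about the parameter.

Key concept: If we repeated this sampling process many times and computed a 90% CI each time, about 90% of those intervals would contain the true population parameter.

For this specific interval (161, 173):
- Midpoint (point estimate): 167
- Margin of error: 6

The correct interpretation is the one stating confidence that the true parameter lies in the interval — option B.

B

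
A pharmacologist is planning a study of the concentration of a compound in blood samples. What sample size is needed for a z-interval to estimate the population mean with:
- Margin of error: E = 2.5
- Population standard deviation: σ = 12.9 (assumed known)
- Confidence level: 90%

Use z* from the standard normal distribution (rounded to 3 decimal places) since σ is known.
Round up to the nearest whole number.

Using z* since population σ is known (z-interval formula).

For 90% confidence, z* = 1.645 (from standard normal table)

Sample size formula for z-interval: n = (z*σ/E)²

n = (1.645 × 12.9 / 2.5)²
  = (8.488200)²
  = 72.0495

Round up to the nearest whole number: n = 73

73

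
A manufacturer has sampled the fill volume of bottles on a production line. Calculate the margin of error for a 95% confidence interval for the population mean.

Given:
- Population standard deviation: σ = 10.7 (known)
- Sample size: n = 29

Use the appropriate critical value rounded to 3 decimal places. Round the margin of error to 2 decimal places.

The population standard deviation σ is known, so use the z-interval margin of error formula.

For 95% confidence, z* = 1.96 (from standard normal table)

Margin of error formula for z-interval: E = z* × σ/√n

E = 1.96 × 10.7/√29
  = 1.96 × 1.986940
  = 3.8944

Rounded to 2 decimal places:

3.89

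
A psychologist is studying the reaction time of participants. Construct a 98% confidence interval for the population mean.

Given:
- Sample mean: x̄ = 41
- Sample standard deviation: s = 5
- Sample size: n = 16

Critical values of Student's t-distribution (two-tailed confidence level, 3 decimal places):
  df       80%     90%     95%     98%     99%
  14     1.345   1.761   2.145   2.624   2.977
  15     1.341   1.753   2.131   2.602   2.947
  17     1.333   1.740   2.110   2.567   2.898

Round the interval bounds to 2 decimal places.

The population standard deviation σ is unknown (only the sample standard deviation s is given), so use a t-interval with df = n - 1 = 16 - 1 = 15.

For 98% confidence with df = 15, t* = 2.602 (from t-table)

Standard error: SE = s/√n = 5/√16 = 1.250000

Margin of error: E = t* × SE = 2.602 × 1.250000 = 3.2525

T-interval: x̄ ± E = 41 ± 3.2525 = (37.7475, 44.2525)

Rounded to 2 decimal places:

(37.75, 44.25)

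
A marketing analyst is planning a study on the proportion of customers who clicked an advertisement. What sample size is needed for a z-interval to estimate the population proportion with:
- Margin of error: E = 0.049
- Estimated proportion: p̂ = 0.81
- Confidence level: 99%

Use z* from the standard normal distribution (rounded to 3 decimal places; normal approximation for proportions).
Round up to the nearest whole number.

Using z* for proportion z-interval (normal approximation).

For 99% confidence, z* = 2.576 (from standard normal table)

Sample size formula for proportion z-interval: n = z*²p̂(1-p̂)/E²

n = 2.576² × 0.81 × 0.19 / 0.049²
  = 6.635776 × 0.1539 / 0.002401
  = 425.3419

Round up to the nearest whole number: n = 426

426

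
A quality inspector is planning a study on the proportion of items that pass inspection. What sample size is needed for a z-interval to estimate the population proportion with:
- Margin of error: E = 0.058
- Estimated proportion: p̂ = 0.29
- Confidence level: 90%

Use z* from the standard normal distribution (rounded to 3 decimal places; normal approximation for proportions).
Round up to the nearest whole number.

Using z* for proportion z-interval (normal approximation).

For 90% confidence, z* = 1.645 (from standard normal table)

Sample size formula for proportion z-interval: n = z*²p̂(1-p̂)/E²

n = 1.645² × 0.29 × 0.71 / 0.058²
  = 2.706025 × 0.2059 / 0.003364
  = 165.6274

Round up to the nearest whole number: n = 166

166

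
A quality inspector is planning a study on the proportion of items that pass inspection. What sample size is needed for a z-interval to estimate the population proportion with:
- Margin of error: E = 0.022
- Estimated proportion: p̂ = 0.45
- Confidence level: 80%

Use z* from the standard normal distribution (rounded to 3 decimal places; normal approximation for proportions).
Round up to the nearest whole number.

Using z* for proportion z-interval (normal approximation).

For 80% confidence, z* = 1.282 (from standard normal table)

Sample size formula for proportion z-interval: n = z*²p̂(1-p̂)/E²

n = 1.282² × 0.45 × 0.55 / 0.022²
  = 1.643524 × 0.2475 / 0.000484
  = 840.4384

Round up to the nearest whole number: n = 841

841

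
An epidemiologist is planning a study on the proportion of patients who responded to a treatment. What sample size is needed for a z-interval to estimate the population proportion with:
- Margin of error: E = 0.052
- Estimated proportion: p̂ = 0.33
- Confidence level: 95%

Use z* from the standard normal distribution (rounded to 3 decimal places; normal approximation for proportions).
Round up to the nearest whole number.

Using z* for proportion z-interval (normal approximation).

For 95% confidence, z* = 1.96 (from standard normal table)

Sample size formula for proportion z-interval: n = z*²p̂(1-p̂)/E²

n = 1.96² × 0.33 × 0.67 / 0.052²
  = 3.8416 × 0.2211 / 0.002704
  = 314.1190

Round up to the nearest whole number: n = 315

315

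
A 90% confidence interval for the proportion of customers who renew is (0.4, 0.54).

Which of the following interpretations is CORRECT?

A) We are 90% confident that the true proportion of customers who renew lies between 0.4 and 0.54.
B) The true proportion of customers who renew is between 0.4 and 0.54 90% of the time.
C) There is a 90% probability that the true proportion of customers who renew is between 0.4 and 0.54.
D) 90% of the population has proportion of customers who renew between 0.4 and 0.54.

A confidence interval represents our confidence in the procedure, not a probability statement about the parameter.

Key concept: If we repeated this sampling process many times and computed a 90% CI each time, about 90% of those intervals would contain the true population parameter.

For this specific interval (0.4, 0.54):
- Midpoint (point estimate): 0.47
- Margin of error: 0.07

The correct interpretation is the one stating confidence that the true parameter lies in the interval — option A.

A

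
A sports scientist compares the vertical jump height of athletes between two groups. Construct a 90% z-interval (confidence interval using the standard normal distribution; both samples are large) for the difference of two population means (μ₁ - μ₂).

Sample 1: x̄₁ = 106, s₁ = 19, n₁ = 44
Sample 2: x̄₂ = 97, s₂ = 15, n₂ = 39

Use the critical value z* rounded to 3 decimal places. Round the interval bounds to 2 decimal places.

Both samples are large (n₁ = 44 ≥ 30, n₂ = 39 ≥ 30), so a z-interval for the difference of means applies.

Point estimate: x̄₁ - x̄₂ = 106 - 97 = 9

Standard error: SE = √(s₁²/n₁ + s₂²/n₂)
= √(19²/44 + 15²/39)
= √(8.204545 + 5.769231)
= 3.738151

For 90% confidence, z* = 1.645 (from standard normal table)
Margin of error: E = z* × SE = 1.645 × 3.738151 = 6.1493

Z-interval: (x̄₁ - x̄₂) ± E = 9 ± 6.1493 = (2.8507, 15.1493)

Rounded to 2 decimal places:

(2.85, 15.15)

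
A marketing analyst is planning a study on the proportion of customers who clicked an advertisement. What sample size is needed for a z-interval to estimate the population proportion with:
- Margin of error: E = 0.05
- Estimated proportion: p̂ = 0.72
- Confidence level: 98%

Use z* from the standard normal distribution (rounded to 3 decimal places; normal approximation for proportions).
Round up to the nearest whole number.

Using z* for proportion z-interval (normal approximation).

For 98% confidence, z* = 2.326 (from standard normal table)

Sample size formula for proportion z-interval: n = z*²p̂(1-p̂)/E²

n = 2.326² × 0.72 × 0.28 / 0.05²
  = 5.410276 × 0.2016 / 0.0025
  = 436.2847

Round up to the nearest whole number: n = 437

437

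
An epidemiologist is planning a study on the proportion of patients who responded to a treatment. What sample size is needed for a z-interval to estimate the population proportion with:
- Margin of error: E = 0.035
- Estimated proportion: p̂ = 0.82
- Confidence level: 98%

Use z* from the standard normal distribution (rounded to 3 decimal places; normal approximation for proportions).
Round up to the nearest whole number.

Using z* for proportion z-interval (normal approximation).

For 98% confidence, z* = 2.326 (from standard normal table)

Sample size formula for proportion z-interval: n = z*²p̂(1-p̂)/E²

n = 2.326² × 0.82 × 0.18 / 0.035²
  = 5.410276 × 0.1476 / 0.001225
  = 651.8831

Round up to the nearest whole number: n = 652

652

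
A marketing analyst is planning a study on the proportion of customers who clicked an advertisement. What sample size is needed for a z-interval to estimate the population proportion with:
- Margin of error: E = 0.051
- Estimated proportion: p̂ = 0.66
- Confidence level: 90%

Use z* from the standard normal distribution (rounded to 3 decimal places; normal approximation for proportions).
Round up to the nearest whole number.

Using z* for proportion z-interval (normal approximation).

For 90% confidence, z* = 1.645 (from standard normal table)

Sample size formula for proportion z-interval: n = z*²p̂(1-p̂)/E²

n = 1.645² × 0.66 × 0.34 / 0.051²
  = 2.706025 × 0.2244 / 0.002601
  = 233.4610

Round up to the nearest whole number: n = 234

234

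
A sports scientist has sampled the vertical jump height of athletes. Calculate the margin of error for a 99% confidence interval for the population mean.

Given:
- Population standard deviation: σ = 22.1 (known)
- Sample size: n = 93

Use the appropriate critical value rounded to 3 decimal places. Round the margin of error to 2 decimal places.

The population standard deviation σ is known, so use the z-interval margin of error formula.

For 99% confidence, z* = 2.576 (from standard normal table)

Margin of error formula for z-interval: E = z* × σ/√n

E = 2.576 × 22.1/√93
  = 2.576 × 2.291663
  = 5.9033

Rounded to 2 decimal places:

5.90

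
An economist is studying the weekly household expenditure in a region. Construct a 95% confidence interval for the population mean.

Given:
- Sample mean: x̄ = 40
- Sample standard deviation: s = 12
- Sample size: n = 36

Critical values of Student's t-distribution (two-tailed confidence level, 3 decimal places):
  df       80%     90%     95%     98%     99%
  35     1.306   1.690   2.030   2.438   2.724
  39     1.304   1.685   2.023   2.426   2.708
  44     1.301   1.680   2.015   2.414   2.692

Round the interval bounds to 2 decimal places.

The population standard deviation σ is unknown (only the sample standard deviation s is given), so use a t-interval with df = n - 1 = 36 - 1 = 35.

For 95% confidence with df = 35, t* = 2.030 (from t-table)

Standard error: SE = s/√n = 12/√36 = 2.000000

Margin of error: E = t* × SE = 2.030 × 2.000000 = 4.0600

T-interval: x̄ ± E = 40 ± 4.0600 = (35.9400, 44.0600)

Rounded to 2 decimal places:

(35.94, 44.06)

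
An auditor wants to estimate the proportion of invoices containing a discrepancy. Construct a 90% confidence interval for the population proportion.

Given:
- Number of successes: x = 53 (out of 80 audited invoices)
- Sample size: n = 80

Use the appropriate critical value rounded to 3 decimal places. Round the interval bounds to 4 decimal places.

Sample proportion: p̂ = 53/80 = 0.662500

Check conditions for normal approximation:
  np̂ = 53 ≥ 10 ✓
  n(1-p̂) = 27 ≥ 10 ✓

The sample is large enough, so use a z-interval (normal approximation) for the proportion.

For 90% confidence, z* = 1.645 (from standard normal table)

Standard error: SE = √(p̂(1-p̂)/n) = √(0.662500×0.337500/80) = 0.05286702

Margin of error: E = z* × SE = 1.645 × 0.05286702 = 0.086966

Z-interval: p̂ ± E = 0.662500 ± 0.086966 = (0.575534, 0.749466)

Rounded to 4 decimal places:

(0.5755, 0.7495)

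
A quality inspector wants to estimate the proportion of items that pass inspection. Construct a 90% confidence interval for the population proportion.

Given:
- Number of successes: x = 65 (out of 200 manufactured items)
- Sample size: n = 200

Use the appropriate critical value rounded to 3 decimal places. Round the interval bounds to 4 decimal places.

Sample proportion: p̂ = 65/200 = 0.325000

Check conditions for normal approximation:
  np̂ = 65 ≥ 10 ✓
  n(1-p̂) = 135 ≥ 10 ✓

The sample is large enough, so use a z-interval (normal approximation) for the proportion.

For 90% confidence, z* = 1.645 (from standard normal table)

Standard error: SE = √(p̂(1-p̂)/n) = √(0.325000×0.675000/200) = 0.03311910

Margin of error: E = z* × SE = 1.645 × 0.03311910 = 0.054481

Z-interval: p̂ ± E = 0.325000 ± 0.054481 = (0.270519, 0.379481)

Rounded to 4 decimal places:

(0.2705, 0.3795)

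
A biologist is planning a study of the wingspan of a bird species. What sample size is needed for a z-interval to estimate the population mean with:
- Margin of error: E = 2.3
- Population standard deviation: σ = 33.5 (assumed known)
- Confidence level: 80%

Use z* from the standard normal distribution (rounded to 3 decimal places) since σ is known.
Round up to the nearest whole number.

Using z* since population σ is known (z-interval formula).

For 80% confidence, z* = 1.282 (from standard normal table)

Sample size formula for z-interval: n = (z*σ/E)²

n = (1.282 × 33.5 / 2.3)²
  = (18.672609)²
  = 348.6663

Round up to the nearest whole number: n = 349

349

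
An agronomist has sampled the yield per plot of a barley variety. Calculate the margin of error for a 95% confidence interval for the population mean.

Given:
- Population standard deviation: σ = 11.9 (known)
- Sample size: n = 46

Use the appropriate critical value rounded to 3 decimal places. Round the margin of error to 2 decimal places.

The population standard deviation σ is known, so use the z-interval margin of error formula.

For 95% confidence, z* = 1.96 (from standard normal table)

Margin of error formula for z-interval: E = z* × σ/√n

E = 1.96 × 11.9/√46
  = 1.96 × 1.754559
  = 3.4389

Rounded to 2 decimal places:

3.44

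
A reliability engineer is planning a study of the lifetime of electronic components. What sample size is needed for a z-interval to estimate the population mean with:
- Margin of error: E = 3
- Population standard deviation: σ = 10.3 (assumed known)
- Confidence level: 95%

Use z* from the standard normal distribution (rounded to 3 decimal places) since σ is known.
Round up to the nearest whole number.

Using z* since population σ is known (z-interval formula).

For 95% confidence, z* = 1.96 (from standard normal table)

Sample size formula for z-interval: n = (z*σ/E)²

n = (1.96 × 10.3 / 3)²
  = (6.729333)²
  = 45.2839

Round up to the nearest whole number: n = 46

46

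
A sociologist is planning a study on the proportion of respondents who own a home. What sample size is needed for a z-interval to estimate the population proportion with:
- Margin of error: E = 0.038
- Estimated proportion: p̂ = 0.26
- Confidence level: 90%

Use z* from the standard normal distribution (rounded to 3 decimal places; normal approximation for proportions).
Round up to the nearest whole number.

Using z* for proportion z-interval (normal approximation).

For 90% confidence, z* = 1.645 (from standard normal table)

Sample size formula for proportion z-interval: n = z*²p̂(1-p̂)/E²

n = 1.645² × 0.26 × 0.74 / 0.038²
  = 2.706025 × 0.1924 / 0.001444
  = 360.5535

Round up to the nearest whole number: n = 361

361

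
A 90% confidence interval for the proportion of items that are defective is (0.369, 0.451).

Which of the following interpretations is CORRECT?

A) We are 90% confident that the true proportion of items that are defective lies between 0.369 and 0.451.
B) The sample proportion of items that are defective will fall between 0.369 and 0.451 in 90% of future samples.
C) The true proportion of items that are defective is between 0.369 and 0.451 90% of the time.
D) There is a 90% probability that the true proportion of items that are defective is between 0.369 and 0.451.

A confidence interval represents our confidence in the procedure, not a probability statement about the parameter.

Key concept: If we repeated this sampling process many times and computed a 90% CI each time, about 90% of those intervals would contain the true population parameter.

For this specific interval (0.369, 0.451):
- Midpoint (point estimate): 0.41
- Margin of error: 0.041

The correct interpretation is the one stating confidence that the true parameter lies in the interval — option A.

A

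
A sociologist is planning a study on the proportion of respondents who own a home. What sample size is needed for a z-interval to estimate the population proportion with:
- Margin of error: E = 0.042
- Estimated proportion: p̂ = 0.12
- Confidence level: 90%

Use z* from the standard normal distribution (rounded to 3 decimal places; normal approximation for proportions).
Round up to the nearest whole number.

Using z* for proportion z-interval (normal approximation).

For 90% confidence, z* = 1.645 (from standard normal table)

Sample size formula for proportion z-interval: n = z*²p̂(1-p̂)/E²

n = 1.645² × 0.12 × 0.88 / 0.042²
  = 2.706025 × 0.1056 / 0.001764
  = 161.9933

Round up to the nearest whole number: n = 162

162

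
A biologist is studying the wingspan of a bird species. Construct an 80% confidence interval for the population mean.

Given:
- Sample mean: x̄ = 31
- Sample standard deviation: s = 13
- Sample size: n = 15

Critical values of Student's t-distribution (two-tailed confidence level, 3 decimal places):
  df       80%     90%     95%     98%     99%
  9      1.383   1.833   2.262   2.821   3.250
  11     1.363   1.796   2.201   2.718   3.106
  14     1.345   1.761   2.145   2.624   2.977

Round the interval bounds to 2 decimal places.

The population standard deviation σ is unknown (only the sample standard deviation s is given), so use a t-interval with df = n - 1 = 15 - 1 = 14.

For 80% confidence with df = 14, t* = 1.345 (from t-table)

Standard error: SE = s/√n = 13/√15 = 3.356586

Margin of error: E = t* × SE = 1.345 × 3.356586 = 4.5146

T-interval: x̄ ± E = 31 ± 4.5146 = (26.4854, 35.5146)

Rounded to 2 decimal places:

(26.49, 35.51)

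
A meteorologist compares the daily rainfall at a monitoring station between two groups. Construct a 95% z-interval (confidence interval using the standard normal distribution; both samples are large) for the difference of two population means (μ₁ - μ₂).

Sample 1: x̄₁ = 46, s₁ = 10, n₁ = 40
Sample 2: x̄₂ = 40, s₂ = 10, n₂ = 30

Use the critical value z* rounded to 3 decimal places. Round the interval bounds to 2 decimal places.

Both samples are large (n₁ = 40 ≥ 30, n₂ = 30 ≥ 30), so a z-interval for the difference of means applies.

Point estimate: x̄₁ - x̄₂ = 46 - 40 = 6

Standard error: SE = √(s₁²/n₁ + s₂²/n₂)
= √(10²/40 + 10²/30)
= √(2.500000 + 3.333333)
= 2.415229

For 95% confidence, z* = 1.96 (from standard normal table)
Margin of error: E = z* × SE = 1.96 × 2.415229 = 4.7338

Z-interval: (x̄₁ - x̄₂) ± E = 6 ± 4.7338 = (1.2662, 10.7338)

Rounded to 2 decimal places:

(1.27, 10.73)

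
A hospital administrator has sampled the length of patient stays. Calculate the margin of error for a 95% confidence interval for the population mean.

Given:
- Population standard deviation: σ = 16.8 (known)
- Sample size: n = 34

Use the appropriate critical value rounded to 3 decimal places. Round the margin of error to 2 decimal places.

The population standard deviation σ is known, so use the z-interval margin of error formula.

For 95% confidence, z* = 1.96 (from standard normal table)

Margin of error formula for z-interval: E = z* × σ/√n

E = 1.96 × 16.8/√34
  = 1.96 × 2.881176
  = 5.6471

Rounded to 2 decimal places:

5.65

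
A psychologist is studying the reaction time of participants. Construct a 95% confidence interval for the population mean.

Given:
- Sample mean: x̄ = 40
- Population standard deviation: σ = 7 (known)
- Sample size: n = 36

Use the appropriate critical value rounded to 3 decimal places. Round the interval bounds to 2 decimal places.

The population standard deviation σ is known, so use a z-interval (standard normal critical value).

For 95% confidence, z* = 1.96 (from standard normal table)

Standard error: SE = σ/√n = 7/√36 = 1.166667

Margin of error: E = z* × SE = 1.96 × 1.166667 = 2.2867

Z-interval: x̄ ± E = 40 ± 2.2867 = (37.7133, 42.2867)

Rounded to 2 decimal places:

(37.71, 42.29)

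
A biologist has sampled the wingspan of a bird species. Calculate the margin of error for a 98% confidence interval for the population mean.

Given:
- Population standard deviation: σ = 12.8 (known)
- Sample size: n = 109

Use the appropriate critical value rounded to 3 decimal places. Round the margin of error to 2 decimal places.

The population standard deviation σ is known, so use the z-interval margin of error formula.

For 98% confidence, z* = 2.326 (from standard normal table)

Margin of error formula for z-interval: E = z* × σ/√n

E = 2.326 × 12.8/√109
  = 2.326 × 1.226018
  = 2.8517

Rounded to 2 decimal places:

2.85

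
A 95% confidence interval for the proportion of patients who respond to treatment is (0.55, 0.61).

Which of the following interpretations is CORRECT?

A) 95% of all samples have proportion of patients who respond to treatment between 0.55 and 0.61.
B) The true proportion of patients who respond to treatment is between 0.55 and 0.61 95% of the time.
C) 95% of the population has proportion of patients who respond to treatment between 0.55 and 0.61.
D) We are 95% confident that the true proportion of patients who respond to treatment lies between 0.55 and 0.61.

A confidence interval represents our confidence in the procedure, not a probability statement about the parameter.

Key concept: If we repeated this sampling process many times and computed a 95% CI each time, about 95% of those intervals would contain the true population parameter.

For this specific interval (0.55, 0.61):
- Midpoint (point estimate): 0.58
- Margin of error: 0.03

The correct interpretation is the one stating confidence that the true parameter lies in the interval — option D.

D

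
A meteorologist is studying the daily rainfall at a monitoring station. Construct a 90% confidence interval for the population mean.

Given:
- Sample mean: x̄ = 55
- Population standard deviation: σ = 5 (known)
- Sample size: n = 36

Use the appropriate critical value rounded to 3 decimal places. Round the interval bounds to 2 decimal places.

The population standard deviation σ is known, so use a z-interval (standard normal critical value).

For 90% confidence, z* = 1.645 (from standard normal table)

Standard error: SE = σ/√n = 5/√36 = 0.833333

Margin of error: E = z* × SE = 1.645 × 0.833333 = 1.3708

Z-interval: x̄ ± E = 55 ± 1.3708 = (53.6292, 56.3708)

Rounded to 2 decimal places:

(53.63, 56.37)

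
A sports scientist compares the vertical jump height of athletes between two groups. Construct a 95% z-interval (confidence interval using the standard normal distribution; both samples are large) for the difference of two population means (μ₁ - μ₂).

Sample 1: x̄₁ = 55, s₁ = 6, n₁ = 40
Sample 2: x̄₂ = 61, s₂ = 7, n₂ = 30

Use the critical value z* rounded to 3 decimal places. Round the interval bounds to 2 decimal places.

Both samples are large (n₁ = 40 ≥ 30, n₂ = 30 ≥ 30), so a z-interval for the difference of means applies.

Point estimate: x̄₁ - x̄₂ = 55 - 61 = -6

Standard error: SE = √(s₁²/n₁ + s₂²/n₂)
= √(6²/40 + 7²/30)
= √(0.900000 + 1.633333)
= 1.591645

For 95% confidence, z* = 1.96 (from standard normal table)
Margin of error: E = z* × SE = 1.96 × 1.591645 = 3.1196

Z-interval: (x̄₁ - x̄₂) ± E = -6 ± 3.1196 = (-9.1196, -2.8804)

Rounded to 2 decimal places:

(-9.12, -2.88)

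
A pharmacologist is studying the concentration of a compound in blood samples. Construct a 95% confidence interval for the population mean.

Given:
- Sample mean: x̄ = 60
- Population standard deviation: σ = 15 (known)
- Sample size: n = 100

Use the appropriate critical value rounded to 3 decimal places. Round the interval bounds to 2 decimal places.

The population standard deviation σ is known, so use a z-interval (standard normal critical value).

For 95% confidence, z* = 1.96 (from standard normal table)

Standard error: SE = σ/√n = 15/√100 = 1.500000

Margin of error: E = z* × SE = 1.96 × 1.500000 = 2.9400

Z-interval: x̄ ± E = 60 ± 2.9400 = (57.0600, 62.9400)

Rounded to 2 decimal places:

(57.06, 62.94)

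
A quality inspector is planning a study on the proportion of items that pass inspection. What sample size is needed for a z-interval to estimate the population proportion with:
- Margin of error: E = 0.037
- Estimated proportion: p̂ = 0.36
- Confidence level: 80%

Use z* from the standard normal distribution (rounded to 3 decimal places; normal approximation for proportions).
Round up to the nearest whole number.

Using z* for proportion z-interval (normal approximation).

For 80% confidence, z* = 1.282 (from standard normal table)

Sample size formula for proportion z-interval: n = z*²p̂(1-p̂)/E²

n = 1.282² × 0.36 × 0.64 / 0.037²
  = 1.643524 × 0.2304 / 0.001369
  = 276.6018

Round up to the nearest whole number: n = 277

277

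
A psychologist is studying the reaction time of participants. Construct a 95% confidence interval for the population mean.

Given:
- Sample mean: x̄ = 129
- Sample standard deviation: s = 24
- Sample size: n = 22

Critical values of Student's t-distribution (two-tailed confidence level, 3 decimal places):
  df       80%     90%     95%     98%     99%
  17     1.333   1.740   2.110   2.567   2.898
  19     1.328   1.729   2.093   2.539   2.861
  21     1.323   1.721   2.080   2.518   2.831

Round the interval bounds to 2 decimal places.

The population standard deviation σ is unknown (only the sample standard deviation s is given), so use a t-interval with df = n - 1 = 22 - 1 = 21.

For 95% confidence with df = 21, t* = 2.080 (from t-table)

Standard error: SE = s/√n = 24/√22 = 5.116817

Margin of error: E = t* × SE = 2.080 × 5.116817 = 10.6430

T-interval: x̄ ± E = 129 ± 10.6430 = (118.3570, 139.6430)

Rounded to 2 decimal places:

(118.36, 139.64)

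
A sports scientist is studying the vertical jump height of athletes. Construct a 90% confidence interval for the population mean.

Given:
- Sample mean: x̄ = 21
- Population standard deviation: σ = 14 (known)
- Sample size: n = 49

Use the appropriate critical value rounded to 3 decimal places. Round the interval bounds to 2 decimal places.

The population standard deviation σ is known, so use a z-interval (standard normal critical value).

For 90% confidence, z* = 1.645 (from standard normal table)

Standard error: SE = σ/√n = 14/√49 = 2.000000

Margin of error: E = z* × SE = 1.645 × 2.000000 = 3.2900

Z-interval: x̄ ± E = 21 ± 3.2900 = (17.7100, 24.2900)

Rounded to 2 decimal places:

(17.71, 24.29)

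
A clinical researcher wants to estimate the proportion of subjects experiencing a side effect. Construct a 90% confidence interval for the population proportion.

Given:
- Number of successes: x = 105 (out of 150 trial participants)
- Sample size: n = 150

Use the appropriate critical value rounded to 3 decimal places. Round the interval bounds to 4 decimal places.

Sample proportion: p̂ = 105/150 = 0.7000000

Check conditions for normal approximation:
  np̂ = 105 ≥ 10 ✓
  n(1-p̂) = 45 ≥ 10 ✓

The sample is large enough, so use a z-interval (normal approximation) for the proportion.

For 90% confidence, z* = 1.645 (from standard normal table)

Standard error: SE = √(p̂(1-p̂)/n) = √(0.7000000×0.3000000/150) = 0.037416574

Margin of error: E = z* × SE = 1.645 × 0.037416574 = 0.0615503

Z-interval: p̂ ± E = 0.7000000 ± 0.0615503 = (0.6384497, 0.7615503)

Rounded to 4 decimal places:

(0.6384, 0.7616)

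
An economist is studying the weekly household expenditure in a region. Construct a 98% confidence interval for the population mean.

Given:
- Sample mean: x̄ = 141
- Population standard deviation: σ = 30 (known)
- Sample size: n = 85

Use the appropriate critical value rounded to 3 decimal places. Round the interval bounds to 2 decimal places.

The population standard deviation σ is known, so use a z-interval (standard normal critical value).

For 98% confidence, z* = 2.326 (from standard normal table)

Standard error: SE = σ/√n = 30/√85 = 3.253957

Margin of error: E = z* × SE = 2.326 × 3.253957 = 7.5687

Z-interval: x̄ ± E = 141 ± 7.5687 = (133.4313, 148.5687)

Rounded to 2 decimal places:

(133.43, 148.57)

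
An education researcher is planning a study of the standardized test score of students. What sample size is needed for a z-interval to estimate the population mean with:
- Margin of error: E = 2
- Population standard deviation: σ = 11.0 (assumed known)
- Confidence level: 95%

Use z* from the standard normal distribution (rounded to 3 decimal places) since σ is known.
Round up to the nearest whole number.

Using z* since population σ is known (z-interval formula).

For 95% confidence, z* = 1.96 (from standard normal table)

Sample size formula for z-interval: n = (z*σ/E)²

n = (1.96 × 11.0 / 2)²
  = (10.780000)²
  = 116.2084

Round up to the nearest whole number: n = 117

117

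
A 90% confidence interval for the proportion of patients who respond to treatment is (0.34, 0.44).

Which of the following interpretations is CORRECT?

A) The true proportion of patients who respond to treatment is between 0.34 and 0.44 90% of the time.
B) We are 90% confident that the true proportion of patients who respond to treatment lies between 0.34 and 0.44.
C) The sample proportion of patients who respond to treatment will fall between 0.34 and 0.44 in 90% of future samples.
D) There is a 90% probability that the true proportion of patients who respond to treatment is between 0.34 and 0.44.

A confidence interval represents our confidence in the procedure, not a probability statement about the parameter.

Key concept: If we repeated this sampling process many times and computed a 90% CI each time, about 90% of those intervals would contain the true population parameter.

For this specific interval (0.34, 0.44):
- Midpoint (point estimate): 0.39
- Margin of error: 0.05

The correct interpretation is the one stating confidence that the true parameter lies in the interval — option B.

B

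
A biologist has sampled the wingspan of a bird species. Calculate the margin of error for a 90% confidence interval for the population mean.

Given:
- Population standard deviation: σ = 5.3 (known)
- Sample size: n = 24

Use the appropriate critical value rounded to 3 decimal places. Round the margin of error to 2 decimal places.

The population standard deviation σ is known, so use the z-interval margin of error formula.

For 90% confidence, z* = 1.645 (from standard normal table)

Margin of error formula for z-interval: E = z* × σ/√n

E = 1.645 × 5.3/√24
  = 1.645 × 1.081858
  = 1.7797

Rounded to 2 decimal places:

1.78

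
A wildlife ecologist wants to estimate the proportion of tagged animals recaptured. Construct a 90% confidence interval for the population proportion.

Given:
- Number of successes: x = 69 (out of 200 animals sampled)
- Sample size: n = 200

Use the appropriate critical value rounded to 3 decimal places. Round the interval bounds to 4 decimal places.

Sample proportion: p̂ = 69/200 = 0.345000

Check conditions for normal approximation:
  np̂ = 69 ≥ 10 ✓
  n(1-p̂) = 131 ≥ 10 ✓

The sample is large enough, so use a z-interval (normal approximation) for the proportion.

For 90% confidence, z* = 1.645 (from standard normal table)

Standard error: SE = √(p̂(1-p̂)/n) = √(0.345000×0.655000/200) = 0.03361361

Margin of error: E = z* × SE = 1.645 × 0.03361361 = 0.055294

Z-interval: p̂ ± E = 0.345000 ± 0.055294 = (0.289706, 0.400294)

Rounded to 4 decimal places:

(0.2897, 0.4003)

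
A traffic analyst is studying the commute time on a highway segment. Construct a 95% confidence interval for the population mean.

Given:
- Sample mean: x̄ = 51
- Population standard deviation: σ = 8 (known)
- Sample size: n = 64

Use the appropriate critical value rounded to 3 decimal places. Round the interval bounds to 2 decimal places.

The population standard deviation σ is known, so use a z-interval (standard normal critical value).

For 95% confidence, z* = 1.96 (from standard normal table)

Standard error: SE = σ/√n = 8/√64 = 1.000000

Margin of error: E = z* × SE = 1.96 × 1.000000 = 1.9600

Z-interval: x̄ ± E = 51 ± 1.9600 = (49.0400, 52.9600)

Rounded to 2 decimal places:

(49.04, 52.96)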